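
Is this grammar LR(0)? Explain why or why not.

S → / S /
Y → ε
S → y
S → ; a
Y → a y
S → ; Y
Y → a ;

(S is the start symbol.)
A grammar is LR(0) if no state in the canonical LR(0) collection has:
  - both a shift item (dot before a terminal) and a complete item (shift-reduce conflict), or
  - two or more complete items (reduce-reduce conflict; the accept item [S' → S .] counts as a complete item here).

Augment with S' → S and build the canonical LR(0) collection (I0 = CLOSURE({[S' → . S]}), then GOTO on every symbol after a dot until no new states appear). It has 11 states:
  I0: { [S → . / S /], [S → . ; Y], [S → . ; a], [S → . y], [S' → . S] }  — shift
  I1: { [S → . / S /], [S → . ; Y], [S → . ; a], [S → . y], [S → / . S /] }  — shift
  I2: { [S → ; . Y], [S → ; . a], [Y → . a ;], [Y → . a y], [Y → .] }  — shift, reduce
  I3: { [S' → S .] }  — accept
  I4: { [S → y .] }  — reduce
  I5: { [S → ; Y .] }  — reduce
  I6: { [S → ; a .], [Y → a . ;], [Y → a . y] }  — shift, reduce
  I7: { [Y → a ; .] }  — reduce
  I8: { [Y → a y .] }  — reduce
  I9: { [S → / S . /] }  — shift
  I10: { [S → / S / .] }  — reduce

Conflict in state I2:
  Shift-reduce conflict between [Y → .] and [S → ; . a]
So the grammar is NOT LR(0).

Answer: No. Shift-reduce conflict between [Y → .] and [S → ; . a]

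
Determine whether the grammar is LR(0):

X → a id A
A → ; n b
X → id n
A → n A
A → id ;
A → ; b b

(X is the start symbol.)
Yes, the grammar is LR(0)

A grammar is LR(0) if no state in the canonical LR(0) collection has:
  - both a shift item (dot before a terminal) and a complete item (shift-reduce conflict), or
  - two or more complete items (reduce-reduce conflict; the accept item [X' → X .] counts as a complete item here).

Augment with X' → X and build the canonical LR(0) collection (I0 = CLOSURE({[X' → . X]}), then GOTO on every symbol after a dot until no new states appear). It has 16 states:
  I0: { [X → . a id A], [X → . id n], [X' → . X] }  — shift
  I1: { [X' → X .] }  — accept
  I2: { [X → a . id A] }  — shift
  I3: { [X → id . n] }  — shift
  I4: { [X → id n .] }  — reduce
  I5: { [A → . ; b b], [A → . ; n b], [A → . id ;], [A → . n A], [X → a id . A] }  — shift
  I6: { [A → ; . b b], [A → ; . n b] }  — shift
  I7: { [X → a id A .] }  — reduce
  I8: { [A → id . ;] }  — shift
  I9: { [A → . ; b b], [A → . ; n b], [A → . id ;], [A → . n A], [A → n . A] }  — shift
  I10: { [A → n A .] }  — reduce
  I11: { [A → id ; .] }  — reduce
  I12: { [A → ; b . b] }  — shift
  I13: { [A → ; n . b] }  — shift
  I14: { [A → ; n b .] }  — reduce
  I15: { [A → ; b b .] }  — reduce

Every state is either a pure shift/goto state or contains exactly one complete item and nothing to shift — no conflicts. The grammar is LR(0).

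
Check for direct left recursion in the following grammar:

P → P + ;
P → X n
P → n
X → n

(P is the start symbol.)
Yes, P is left-recursive

P → P + ;: LEFT RECURSIVE (starts with P)
P → X n: starts with X
P → n: starts with n
X → n: starts with n

The grammar has direct left recursion on: P.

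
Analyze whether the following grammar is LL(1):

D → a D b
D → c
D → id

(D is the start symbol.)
A grammar is LL(1) if for each non-terminal N with multiple productions, the predict sets of those productions are pairwise disjoint, where PREDICT(N → α) = (FIRST(α) \ {ε}) ∪ (FOLLOW(N) if α ⇒* ε).

For D:
  PREDICT(D → a D b) = { 'a' }
  PREDICT(D → c) = { 'c' }
  PREDICT(D → id) = { 'id' }

All predict sets are disjoint. The grammar IS LL(1).

Answer: Yes, the grammar is LL(1).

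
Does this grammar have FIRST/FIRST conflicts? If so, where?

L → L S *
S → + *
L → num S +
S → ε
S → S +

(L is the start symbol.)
Yes. L → L S '*' / L → num S '+' on { 'num' }; S → '+' '*' / S → S '+' on { '+' }

A FIRST/FIRST conflict occurs when two productions N → α and N → β for the same non-terminal have FIRST(α) ∩ FIRST(β) ≠ ∅ (with ε ∈ FIRST of a nullable right-hand side, so two nullable alternatives also conflict).

FIRST sets of the non-terminals at (or reachable through a nullable prefix from) the front of some alternative:
  FIRST(L) = { 'num' }
  FIRST(S) = { '+', ε }

Productions for L:
  L → L S *: FIRST = { 'num' }
  L → num S +: FIRST = { 'num' }
Productions for S:
  S → + *: FIRST = { '+' }
  S → ε: FIRST = { ε }
  S → S +: FIRST = { '+' }

Conflict for L: L → L S * and L → num S +
  Overlap: { 'num' }
Conflict for S: S → + * and S → S +
  Overlap: { '+' }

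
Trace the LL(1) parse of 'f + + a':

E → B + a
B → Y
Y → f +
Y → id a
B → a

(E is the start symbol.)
Stack is shown with the top on the left.

Stack      Input      Action
----------------------------
E $        f + + a $  output E → B + a
B + a $    f + + a $  output B → Y
Y + a $    f + + a $  output Y → f +
f + + a $  f + + a $  match 'f'
+ + a $    + + a $    match '+'
+ a $      + a $      match '+'
a $        a $        match 'a'
$          $          accept

The string is accepted.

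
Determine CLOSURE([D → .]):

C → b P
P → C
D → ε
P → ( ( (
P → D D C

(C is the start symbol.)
{ [D → .] }

Start with: [D → .]
The dot is at the end, so nothing is added.

CLOSURE = { [D → .] }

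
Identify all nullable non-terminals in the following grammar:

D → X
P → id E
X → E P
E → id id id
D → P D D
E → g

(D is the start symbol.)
None

A non-terminal is nullable if it can derive ε (the empty string): either it has an ε-production, or it has a production whose right-hand side consists entirely of nullable non-terminals.

There are no ε-productions, so no non-terminal can derive ε.
No non-terminals are nullable.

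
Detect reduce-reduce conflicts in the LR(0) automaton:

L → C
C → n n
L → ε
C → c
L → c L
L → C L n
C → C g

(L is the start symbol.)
Yes — I1: [L → .] vs [L → C .]; I3: [C → c .] vs [L → .]

A reduce-reduce conflict occurs when an LR(0) state has two complete items [A → α .] and [B → β .] — both call for a reduction, and with no lookahead the parser cannot choose between them.

Augment with L' → L and build the canonical LR(0) collection (I0 = CLOSURE({[L' → . L]}), then GOTO on every symbol after a dot until no new states appear). It has 10 states:
  I0: { [C → . C g], [C → . c], [C → . n n], [L → . C L n], [L → . C], [L → . c L], [L → .], [L' → . L] }  — shift, reduce
  I1: { [C → . C g], [C → . c], [C → . n n], [C → C . g], [L → . C L n], [L → . C], [L → . c L], [L → .], [L → C . L n], [L → C .] }  — shift, 2 reduces
  I2: { [L' → L .] }  — accept
  I3: { [C → . C g], [C → . c], [C → . n n], [C → c .], [L → . C L n], [L → . C], [L → . c L], [L → .], [L → c . L] }  — shift, 2 reduces
  I4: { [C → n . n] }  — shift
  I5: { [C → n n .] }  — reduce
  I6: { [L → c L .] }  — reduce
  I7: { [L → C L . n] }  — shift
  I8: { [C → C g .] }  — reduce
  I9: { [L → C L n .] }  — reduce

I1 contains complete items [L → .], [L → C .] — reduce-reduce conflict.
I3 contains complete items [C → c .], [L → .] — reduce-reduce conflict.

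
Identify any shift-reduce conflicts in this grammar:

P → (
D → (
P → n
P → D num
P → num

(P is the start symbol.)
Augment with P' → P and build the canonical LR(0) collection (I0 = CLOSURE({[P' → . P]}), then GOTO on every symbol after a dot until no new states appear). It has 7 states:
  I0: { [D → . (], [P → . (], [P → . D num], [P → . n], [P → . num], [P' → . P] }  — shift
  I1: { [D → ( .], [P → ( .] }  — 2 reduces
  I2: { [P → D . num] }  — shift
  I3: { [P' → P .] }  — accept
  I4: { [P → n .] }  — reduce
  I5: { [P → num .] }  — reduce
  I6: { [P → D num .] }  — reduce

No state contains both a complete item and a shift item.

Answer: No shift-reduce conflicts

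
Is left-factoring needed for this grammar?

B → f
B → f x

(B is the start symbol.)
Yes, B has productions with common prefix 'f'

Left-factoring is needed when two productions for the same non-terminal
share a common prefix on the right-hand side.

Productions for B:
  B → f
  B → f x

Found common prefix 'f' in productions for B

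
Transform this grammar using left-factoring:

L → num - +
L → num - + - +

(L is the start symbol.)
L → num - + L'
L' → ε
L' → - +

Left-factoring transforms A → αβ₁ | αβ₂ into A → αA' and A' → β₁ | β₂
(α is the longest common prefix among the alternatives). Repeat until
no nonterminal has two alternatives with a common prefix.

Round 1: L has alternatives sharing prefix 'num - +'. Introduce L': L → num - + L'
  Add: L' → ε
  Add: L' → - +

No remaining common prefixes — done.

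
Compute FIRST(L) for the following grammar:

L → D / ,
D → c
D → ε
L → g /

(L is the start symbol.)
{ '/', 'c', 'g' }

To compute FIRST(L), examine every production with L on the left-hand side, reading each right-hand side left to right until a non-nullable symbol is reached.

FIRST sets of the other non-terminals involved (by the same procedure, iterated to a fixed point):
  FIRST(D) = { 'c', ε }

From L → D / ,:
  - D is a non-terminal: add FIRST(D) \ {ε} = { 'c' }
    D is nullable, so continue to the next symbol
  - '/' is a terminal: add '/' and stop
From L → g /:
  - g is a terminal: add 'g' and stop

Collecting: FIRST(L) = { '/', 'c', 'g' }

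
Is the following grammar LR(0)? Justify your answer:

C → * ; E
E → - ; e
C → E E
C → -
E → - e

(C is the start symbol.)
No. Shift-reduce conflict between [C → - .] and [E → - . ; e]

A grammar is LR(0) if no state in the canonical LR(0) collection has:
  - both a shift item (dot before a terminal) and a complete item (shift-reduce conflict), or
  - two or more complete items (reduce-reduce conflict; the accept item [C' → C .] counts as a complete item here).

Augment with C' → C and build the canonical LR(0) collection (I0 = CLOSURE({[C' → . C]}), then GOTO on every symbol after a dot until no new states appear). It has 12 states:
  I0: { [C → . * ; E], [C → . -], [C → . E E], [C' → . C], [E → . - ; e], [E → . - e] }  — shift
  I1: { [C → * . ; E] }  — shift
  I2: { [C → - .], [E → - . ; e], [E → - . e] }  — shift, reduce
  I3: { [C' → C .] }  — accept
  I4: { [C → E . E], [E → . - ; e], [E → . - e] }  — shift
  I5: { [E → - . ; e], [E → - . e] }  — shift
  I6: { [C → E E .] }  — reduce
  I7: { [E → - ; . e] }  — shift
  I8: { [E → - e .] }  — reduce
  I9: { [E → - ; e .] }  — reduce
  I10: { [C → * ; . E], [E → . - ; e], [E → . - e] }  — shift
  I11: { [C → * ; E .] }  — reduce

Conflict in state I2:
  Shift-reduce conflict between [C → - .] and [E → - . ; e]
So the grammar is NOT LR(0).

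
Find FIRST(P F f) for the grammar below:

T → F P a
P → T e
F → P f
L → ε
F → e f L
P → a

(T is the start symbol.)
FIRST sets of the non-terminals involved (from the grammar, by fixed-point iteration):
  FIRST(P) = { 'a', 'e' }

To compute FIRST(P F f), process the symbols left to right:
Symbol P is a non-terminal. Add FIRST(P) \ {ε} = { 'a', 'e' }
P is not nullable (ε ∉ FIRST(P)), so stop here.
FIRST(P F f) = { 'a', 'e' }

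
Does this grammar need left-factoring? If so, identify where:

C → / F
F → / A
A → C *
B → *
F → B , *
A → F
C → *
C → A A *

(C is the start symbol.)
No, left-factoring is not needed

Left-factoring is needed when two productions for the same non-terminal
share a common prefix on the right-hand side.

Productions for C:
  C → / F
  C → *
  C → A A *
Productions for F:
  F → / A
  F → B , *
Productions for A:
  A → C *
  A → F

No common prefixes found.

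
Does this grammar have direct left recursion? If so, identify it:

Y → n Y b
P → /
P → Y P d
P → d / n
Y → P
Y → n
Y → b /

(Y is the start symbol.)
No direct left recursion

Direct left recursion occurs when N → N α for some non-terminal N (the right-hand side begins with the left-hand side itself).

Y → n Y b: starts with n
P → /: starts with '/'
P → Y P d: starts with Y
P → d / n: starts with d
Y → P: starts with P
Y → n: starts with n
Y → b /: starts with b

No direct left recursion found.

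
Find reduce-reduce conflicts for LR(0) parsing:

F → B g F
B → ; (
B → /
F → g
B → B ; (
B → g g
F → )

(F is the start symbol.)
A reduce-reduce conflict occurs when an LR(0) state has two complete items [A → α .] and [B → β .] — both call for a reduction, and with no lookahead the parser cannot choose between them.

Augment with F' → F and build the canonical LR(0) collection (I0 = CLOSURE({[F' → . F]}), then GOTO on every symbol after a dot until no new states appear). It has 13 states:
  I0: { [B → . /], [B → . ; (], [B → . B ; (], [B → . g g], [F → . )], [F → . B g F], [F → . g], [F' → . F] }  — shift
  I1: { [F → ) .] }  — reduce
  I2: { [B → / .] }  — reduce
  I3: { [B → ; . (] }  — shift
  I4: { [B → B . ; (], [F → B . g F] }  — shift
  I5: { [F' → F .] }  — accept
  I6: { [B → g . g], [F → g .] }  — shift, reduce
  I7: { [B → g g .] }  — reduce
  I8: { [B → B ; . (] }  — shift
  I9: { [B → . /], [B → . ; (], [B → . B ; (], [B → . g g], [F → . )], [F → . B g F], [F → . g], [F → B g . F] }  — shift
  I10: { [F → B g F .] }  — reduce
  I11: { [B → B ; ( .] }  — reduce
  I12: { [B → ; ( .] }  — reduce

No state contains more than one complete item.

Answer: No reduce-reduce conflicts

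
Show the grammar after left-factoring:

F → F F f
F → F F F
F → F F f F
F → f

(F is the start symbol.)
Left-factoring transforms A → αβ₁ | αβ₂ into A → αA' and A' → β₁ | β₂
(α is the longest common prefix among the alternatives). Repeat until
no nonterminal has two alternatives with a common prefix.

Round 1: F has alternatives sharing prefix 'F F'. Introduce F': F → F F F'
  Add: F' → f
  Add: F' → F
  Add: F' → f F

Round 2: F' has alternatives sharing prefix 'f'. Introduce F'': F' → f F''
  Add: F'' → ε
  Add: F'' → F

No remaining common prefixes — done.

Resulting grammar:
F → F F F'
F' → f F''
F'' → ε
F'' → F
F' → F
F → f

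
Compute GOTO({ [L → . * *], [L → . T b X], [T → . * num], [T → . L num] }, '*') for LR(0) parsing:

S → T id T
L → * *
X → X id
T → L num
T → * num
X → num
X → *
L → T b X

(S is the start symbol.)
GOTO(I, '*') = CLOSURE({ [A → αX.β] : [A → α.Xβ] ∈ I, X = '*' })

Items with dot before '*', with the dot advanced:
  [L → . * *] → [L → * . *]
  [T → . * num] → [T → * . num]
Closure adds nothing (no advanced item has the dot before a non-terminal).

GOTO = { [L → * . *], [T → * . num] }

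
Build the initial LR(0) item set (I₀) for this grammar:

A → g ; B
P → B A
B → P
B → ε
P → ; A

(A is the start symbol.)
{ [A → . g ; B], [A' → . A] }

First, augment the grammar with A' → A
I₀ = CLOSURE({ [A' → . A] }):
  [A' → . A] has the dot before A: add [A → . g ; B]
No further items can be added.

I₀ = { [A → . g ; B], [A' → . A] }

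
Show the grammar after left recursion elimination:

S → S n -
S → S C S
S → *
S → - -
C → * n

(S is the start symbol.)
S is directly left-recursive. The standard transformation for
  A → A α₁ | ... | A α_m | β₁ | ... | β_n
is
  A  → β₁ A' | ... | β_n A'
  A' → α₁ A' | ... | α_m A' | ε

S → * becomes S → * S'
S → - - becomes S → - - S'
S → S n - becomes S' → n - S'
S → S C S becomes S' → C S S'
Add S' → ε

Productions for other non-terminals are unchanged:
  C → * n

Resulting grammar:
S → * S'
S → - - S'
S' → n - S'
S' → C S S'
S' → ε
C → * n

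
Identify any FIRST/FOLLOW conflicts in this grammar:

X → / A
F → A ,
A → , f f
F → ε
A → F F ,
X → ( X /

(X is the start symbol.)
A FIRST/FOLLOW conflict occurs when a non-terminal N has a nullable alternative N → β (β ⇒* ε) and another alternative N → α with FIRST(α) ∩ FOLLOW(N) ≠ ∅: on such a lookahead the parser cannot decide between expanding α and letting N vanish via β.

Nullable non-terminals: F.
FIRST sets used below: FIRST(A) = { ',' }

F: nullable alternative(s) F → ε; FOLLOW(F) = { ',' }
  F → A ,: FIRST \ {ε} = { ',' } — overlaps FOLLOW(F) on { ',' }: CONFLICT
  F → ε: FIRST \ {ε} = { } — this is the only nullable alternative, skip

A, X have no nullable alternative, so no FIRST/FOLLOW check is needed there.

So the grammar has 1 FIRST/FOLLOW conflict (marked CONFLICT above).

Answer: Yes. F → A ',' with FOLLOW(F) on { ',' }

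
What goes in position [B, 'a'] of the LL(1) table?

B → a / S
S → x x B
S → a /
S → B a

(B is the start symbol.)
B → a / S

To find M[B, 'a'], we find productions for B where 'a' is in the predict set (PREDICT(N → α) = (FIRST(α) \ {ε}) ∪ (FOLLOW(N) if α ⇒* ε)).

B → a / S: PREDICT = { 'a' }
  'a' is in predict set, so this production goes in M[B, 'a']

M[B, 'a'] = B → a / S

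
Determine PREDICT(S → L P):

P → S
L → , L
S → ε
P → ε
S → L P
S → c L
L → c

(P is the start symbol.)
PREDICT(S → L P) = (FIRST(RHS) \ {ε}) ∪ (FOLLOW(S) if ε ∈ FIRST(RHS), i.e. RHS ⇒* ε)
FIRST(L) = { ',', 'c' }
FIRST(L P) = { ',', 'c' }
ε ∉ FIRST(L P), so FOLLOW(S) is not added.
PREDICT(S → L P) = { ',', 'c' }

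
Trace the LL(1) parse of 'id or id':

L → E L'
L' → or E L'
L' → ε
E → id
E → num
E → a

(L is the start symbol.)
LL(1) parsing maintains a stack (initially the start symbol over $) and the input. At each step: if the stack top is a terminal, match it against the current input token; if it is a non-terminal N, replace it with the RHS of M[N, lookahead] (the unique production whose predict set contains the lookahead).

Stack is shown with the top on the left.

Stack      Input       Action
-----------------------------
L $        id or id $  output L → E L'
E L' $     id or id $  output E → id
id L' $    id or id $  match 'id'
L' $       or id $     output L' → or E L'
or E L' $  or id $     match 'or'
E L' $     id $        output E → id
id L' $    id $        match 'id'
L' $       $           output L' → ε
$          $           accept

The string is accepted.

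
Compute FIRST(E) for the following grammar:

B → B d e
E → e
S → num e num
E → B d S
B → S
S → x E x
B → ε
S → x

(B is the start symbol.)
To compute FIRST(E), examine every production with E on the left-hand side, reading each right-hand side left to right until a non-nullable symbol is reached.

FIRST sets of the other non-terminals involved (by the same procedure, iterated to a fixed point):
  FIRST(B) = { 'd', 'num', 'x', ε }

From E → e:
  - e is a terminal: add 'e' and stop
From E → B d S:
  - B is a non-terminal: add FIRST(B) \ {ε} = { 'd', 'num', 'x' }
    B is nullable, so continue to the next symbol
  - d is a terminal: add 'd' and stop

Collecting: FIRST(E) = { 'd', 'e', 'num', 'x' }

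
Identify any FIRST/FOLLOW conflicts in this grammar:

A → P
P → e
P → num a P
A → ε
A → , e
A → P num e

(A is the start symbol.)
Nullable non-terminals: A.
FIRST sets used below: FIRST(P) = { 'e', 'num' }

A: nullable alternative(s) A → ε; FOLLOW(A) = { $ }
  A → P: FIRST \ {ε} = { 'e', 'num' } — disjoint from FOLLOW(A)
  A → ε: FIRST \ {ε} = { } — this is the only nullable alternative, skip
  A → , e: FIRST \ {ε} = { ',' } — disjoint from FOLLOW(A)
  A → P num e: FIRST \ {ε} = { 'e', 'num' } — disjoint from FOLLOW(A)

P has no nullable alternative, so no FIRST/FOLLOW check is needed there.

No FIRST/FOLLOW conflicts found.

Answer: No FIRST/FOLLOW conflicts.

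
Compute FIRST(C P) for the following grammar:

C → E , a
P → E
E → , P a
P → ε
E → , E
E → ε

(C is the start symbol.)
FIRST sets of the non-terminals involved (from the grammar, by fixed-point iteration):
  FIRST(C) = { ',' }

To compute FIRST(C P), process the symbols left to right:
Symbol C is a non-terminal. Add FIRST(C) \ {ε} = { ',' }
C is not nullable (ε ∉ FIRST(C)), so stop here.
FIRST(C P) = { ',' }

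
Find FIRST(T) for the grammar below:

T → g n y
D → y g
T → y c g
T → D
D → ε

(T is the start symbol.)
FIRST sets of the other non-terminals involved (by the same procedure, iterated to a fixed point):
  FIRST(D) = { 'y', ε }

From T → g n y:
  - g is a terminal: add 'g' and stop
From T → y c g:
  - y is a terminal: add 'y' and stop
From T → D:
  - D is a non-terminal: add FIRST(D) \ {ε} = { 'y' }
    D is nullable and nothing follows, so the whole right-hand side can vanish: ε ∈ FIRST(T)

Collecting: FIRST(T) = { 'g', 'y', ε }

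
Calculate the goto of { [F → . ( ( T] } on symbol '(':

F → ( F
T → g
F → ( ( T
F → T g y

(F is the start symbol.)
GOTO(I, '(') = CLOSURE({ [A → αX.β] : [A → α.Xβ] ∈ I, X = '(' })

Items with dot before '(', with the dot advanced:
  [F → . ( ( T] → [F → ( . ( T]
Closure adds nothing (no advanced item has the dot before a non-terminal).

GOTO = { [F → ( . ( T] }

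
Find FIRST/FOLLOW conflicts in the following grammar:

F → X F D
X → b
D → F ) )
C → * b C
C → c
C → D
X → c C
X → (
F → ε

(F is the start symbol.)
Nullable non-terminals: F.
FIRST sets used below: FIRST(X) = { '(', 'b', 'c' }

F: nullable alternative(s) F → ε; FOLLOW(F) = { $, '(', ')', 'b', 'c' }
  F → X F D: FIRST \ {ε} = { '(', 'b', 'c' } — overlaps FOLLOW(F) on { '(', 'b', 'c' }: CONFLICT
  F → ε: FIRST \ {ε} = { } — this is the only nullable alternative, skip

C, D, X have no nullable alternative, so no FIRST/FOLLOW check is needed there.

So the grammar has 1 FIRST/FOLLOW conflict (marked CONFLICT above).

Answer: Yes. F → X F D with FOLLOW(F) on { '(', 'b', 'c' }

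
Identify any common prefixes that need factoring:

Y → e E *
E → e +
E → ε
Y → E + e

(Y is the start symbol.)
Left-factoring is needed when two productions for the same non-terminal
share a common prefix on the right-hand side.

Productions for Y:
  Y → e E *
  Y → E + e
Productions for E:
  E → e +
  E → ε

No common prefixes found.

Answer: No, left-factoring is not needed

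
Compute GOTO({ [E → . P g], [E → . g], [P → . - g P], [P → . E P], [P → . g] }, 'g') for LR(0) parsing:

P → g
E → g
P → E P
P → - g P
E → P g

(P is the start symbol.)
{ [E → g .], [P → g .] }

GOTO(I, 'g') = CLOSURE({ [A → αX.β] : [A → α.Xβ] ∈ I, X = 'g' })

Items with dot before 'g', with the dot advanced:
  [E → . g] → [E → g .]
  [P → . g] → [P → g .]
Closure adds nothing (no advanced item has the dot before a non-terminal).

GOTO = { [E → g .], [P → g .] }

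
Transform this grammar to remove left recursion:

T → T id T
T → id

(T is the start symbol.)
T is directly left-recursive. The standard transformation for
  A → A α₁ | ... | A α_m | β₁ | ... | β_n
is
  A  → β₁ A' | ... | β_n A'
  A' → α₁ A' | ... | α_m A' | ε

T → id becomes T → id T'
T → T id T becomes T' → id T T'
Add T' → ε

Resulting grammar:
T → id T'
T' → id T T'
T' → ε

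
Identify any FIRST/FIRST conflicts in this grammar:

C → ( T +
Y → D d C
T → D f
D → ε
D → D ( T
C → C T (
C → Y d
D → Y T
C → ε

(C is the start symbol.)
Yes. C → '(' T '+' / C → C T '(' on { '(' }; C → '(' T '+' / C → Y d on { '(' }; C → C T '(' / C → Y d on { '(', 'd' }; D → D '(' T / D → Y T on { '(', 'd' }

FIRST sets of the non-terminals at (or reachable through a nullable prefix from) the front of some alternative:
  FIRST(C) = { '(', 'd', 'f', ε }
  FIRST(T) = { '(', 'd', 'f' }
  FIRST(Y) = { '(', 'd' }
  FIRST(D) = { '(', 'd', ε }

Productions for C:
  C → ( T +: FIRST = { '(' }
  C → C T (: FIRST = { '(', 'd', 'f' }
  C → Y d: FIRST = { '(', 'd' }
  C → ε: FIRST = { ε }
Productions for D:
  D → ε: FIRST = { ε }
  D → D ( T: FIRST = { '(', 'd' }
  D → Y T: FIRST = { '(', 'd' }
Y, T have only one production, so no FIRST/FIRST conflict is possible there.

Conflict for C: C → ( T + and C → C T (
  Overlap: { '(' }
Conflict for C: C → ( T + and C → Y d
  Overlap: { '(' }
Conflict for C: C → C T ( and C → Y d
  Overlap: { '(', 'd' }
Conflict for D: D → D ( T and D → Y T
  Overlap: { '(', 'd' }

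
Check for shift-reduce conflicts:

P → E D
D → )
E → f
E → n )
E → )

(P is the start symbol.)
Augment with P' → P and build the canonical LR(0) collection (I0 = CLOSURE({[P' → . P]}), then GOTO on every symbol after a dot until no new states appear). It has 9 states:
  I0: { [E → . )], [E → . f], [E → . n )], [P → . E D], [P' → . P] }  — shift
  I1: { [E → ) .] }  — reduce
  I2: { [D → . )], [P → E . D] }  — shift
  I3: { [P' → P .] }  — accept
  I4: { [E → f .] }  — reduce
  I5: { [E → n . )] }  — shift
  I6: { [E → n ) .] }  — reduce
  I7: { [D → ) .] }  — reduce
  I8: { [P → E D .] }  — reduce

No state contains both a complete item and a shift item.

Answer: No shift-reduce conflicts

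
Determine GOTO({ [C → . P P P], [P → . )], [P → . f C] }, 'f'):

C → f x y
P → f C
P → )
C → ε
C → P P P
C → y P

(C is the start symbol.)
{ [C → . P P P], [C → . f x y], [C → . y P], [C → .], [P → . )], [P → . f C], [P → f . C] }

GOTO(I, 'f') = CLOSURE({ [A → αX.β] : [A → α.Xβ] ∈ I, X = 'f' })

Items with dot before 'f', with the dot advanced:
  [P → . f C] → [P → f . C]
Closure of the advanced items:
  [P → f . C] has the dot before C: add [C → . f x y], [C → .], [C → . P P P], [C → . y P]
  [C → . P P P] has the dot before P: add [P → . f C], [P → . )]

GOTO = { [C → . P P P], [C → . f x y], [C → . y P], [C → .], [P → . )], [P → . f C], [P → f . C] }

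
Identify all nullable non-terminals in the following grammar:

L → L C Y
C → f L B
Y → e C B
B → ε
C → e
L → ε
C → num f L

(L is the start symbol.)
ε-productions: B → ε, L → ε
So B, L are immediately nullable.
No further non-terminal can be added: every production for the remaining non-terminals contains a terminal or a non-nullable non-terminal.
Nullable = { 'B', 'L' }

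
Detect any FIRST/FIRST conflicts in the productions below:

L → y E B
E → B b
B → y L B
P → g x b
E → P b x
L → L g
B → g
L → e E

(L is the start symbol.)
FIRST sets of the non-terminals at (or reachable through a nullable prefix from) the front of some alternative:
  FIRST(L) = { 'e', 'y' }
  FIRST(B) = { 'g', 'y' }
  FIRST(P) = { 'g' }

Productions for L:
  L → y E B: FIRST = { 'y' }
  L → L g: FIRST = { 'e', 'y' }
  L → e E: FIRST = { 'e' }
Productions for E:
  E → B b: FIRST = { 'g', 'y' }
  E → P b x: FIRST = { 'g' }
Productions for B:
  B → y L B: FIRST = { 'y' }
  B → g: FIRST = { 'g' }
P has only one production, so no FIRST/FIRST conflict is possible there.

Conflict for L: L → y E B and L → L g
  Overlap: { 'y' }
Conflict for L: L → L g and L → e E
  Overlap: { 'e' }
Conflict for E: E → B b and E → P b x
  Overlap: { 'g' }

Answer: Yes. L → y E B / L → L g on { 'y' }; L → L g / L → e E on { 'e' }; E → B b / E → P b x on { 'g' }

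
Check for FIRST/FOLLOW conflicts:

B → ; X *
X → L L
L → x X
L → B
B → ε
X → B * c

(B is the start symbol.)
A FIRST/FOLLOW conflict occurs when a non-terminal N has a nullable alternative N → β (β ⇒* ε) and another alternative N → α with FIRST(α) ∩ FOLLOW(N) ≠ ∅: on such a lookahead the parser cannot decide between expanding α and letting N vanish via β.

Nullable non-terminals: B, L, X.
FIRST sets used below: FIRST(B) = { ';', ε }, FIRST(L) = { ';', 'x', ε }

B: nullable alternative(s) B → ε; FOLLOW(B) = { $, '*', ';', 'x' }
  B → ; X *: FIRST \ {ε} = { ';' } — overlaps FOLLOW(B) on { ';' }: CONFLICT
  B → ε: FIRST \ {ε} = { } — this is the only nullable alternative, skip

L: nullable alternative(s) L → B; FOLLOW(L) = { '*', ';', 'x' }
  L → x X: FIRST \ {ε} = { 'x' } — overlaps FOLLOW(L) on { 'x' }: CONFLICT
  L → B: FIRST \ {ε} = { ';' } — this is the only nullable alternative, skip

X: nullable alternative(s) X → L L; FOLLOW(X) = { '*', ';', 'x' }
  X → L L: FIRST \ {ε} = { ';', 'x' } — this is the only nullable alternative, skip
  X → B * c: FIRST \ {ε} = { '*', ';' } — overlaps FOLLOW(X) on { '*', ';' }: CONFLICT

So the grammar has 3 FIRST/FOLLOW conflicts (marked CONFLICT above).

Answer: Yes. B → ';' X '*' with FOLLOW(B) on { ';' }; X → B '*' c with FOLLOW(X) on { '*', ';' }; L → x X with FOLLOW(L) on { 'x' }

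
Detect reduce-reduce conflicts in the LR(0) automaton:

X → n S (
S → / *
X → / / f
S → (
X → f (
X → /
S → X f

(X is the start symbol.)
No reduce-reduce conflicts

A reduce-reduce conflict occurs when an LR(0) state has two complete items [A → α .] and [B → β .] — both call for a reduction, and with no lookahead the parser cannot choose between them.

Augment with X' → X and build the canonical LR(0) collection (I0 = CLOSURE({[X' → . X]}), then GOTO on every symbol after a dot until no new states appear). It has 15 states:
  I0: { [X → . / / f], [X → . /], [X → . f (], [X → . n S (], [X' → . X] }  — shift
  I1: { [X → / . / f], [X → / .] }  — shift, reduce
  I2: { [X' → X .] }  — accept
  I3: { [X → f . (] }  — shift
  I4: { [S → . (], [S → . / *], [S → . X f], [X → . / / f], [X → . /], [X → . f (], [X → . n S (], [X → n . S (] }  — shift
  I5: { [S → ( .] }  — reduce
  I6: { [S → / . *], [X → / . / f], [X → / .] }  — shift, reduce
  I7: { [X → n S . (] }  — shift
  I8: { [S → X . f] }  — shift
  I9: { [S → X f .] }  — reduce
  I10: { [X → n S ( .] }  — reduce
  I11: { [S → / * .] }  — reduce
  I12: { [X → / / . f] }  — shift
  I13: { [X → / / f .] }  — reduce
  I14: { [X → f ( .] }  — reduce

No state contains more than one complete item.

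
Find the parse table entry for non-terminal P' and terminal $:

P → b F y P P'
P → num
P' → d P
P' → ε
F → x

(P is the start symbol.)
To find M[P', $], we find productions for P' where $ is in the predict set (PREDICT(N → α) = (FIRST(α) \ {ε}) ∪ (FOLLOW(N) if α ⇒* ε)).

Relevant sets:
  FOLLOW(P') = { $, 'd' }

P' → d P: PREDICT = { 'd' }
P' → ε: PREDICT = { $, 'd' }
  $ is in predict set, so this production goes in M[P', $]

M[P', $] = P' → ε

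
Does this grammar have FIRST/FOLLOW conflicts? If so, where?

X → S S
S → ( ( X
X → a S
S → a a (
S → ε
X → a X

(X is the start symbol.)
A FIRST/FOLLOW conflict occurs when a non-terminal N has a nullable alternative N → β (β ⇒* ε) and another alternative N → α with FIRST(α) ∩ FOLLOW(N) ≠ ∅: on such a lookahead the parser cannot decide between expanding α and letting N vanish via β.

Nullable non-terminals: S, X.
FIRST sets used below: FIRST(S) = { '(', 'a', ε }

S: nullable alternative(s) S → ε; FOLLOW(S) = { $, '(', 'a' }
  S → ( ( X: FIRST \ {ε} = { '(' } — overlaps FOLLOW(S) on { '(' }: CONFLICT
  S → a a (: FIRST \ {ε} = { 'a' } — overlaps FOLLOW(S) on { 'a' }: CONFLICT
  S → ε: FIRST \ {ε} = { } — this is the only nullable alternative, skip

X: nullable alternative(s) X → S S; FOLLOW(X) = { $, '(', 'a' }
  X → S S: FIRST \ {ε} = { '(', 'a' } — this is the only nullable alternative, skip
  X → a S: FIRST \ {ε} = { 'a' } — overlaps FOLLOW(X) on { 'a' }: CONFLICT
  X → a X: FIRST \ {ε} = { 'a' } — overlaps FOLLOW(X) on { 'a' }: CONFLICT

So the grammar has 4 FIRST/FOLLOW conflicts (marked CONFLICT above).

Answer: Yes. X → a S with FOLLOW(X) on { 'a' }; X → a X with FOLLOW(X) on { 'a' }; S → '(' '(' X with FOLLOW(S) on { '(' }; S → a a '(' with FOLLOW(S) on { 'a' }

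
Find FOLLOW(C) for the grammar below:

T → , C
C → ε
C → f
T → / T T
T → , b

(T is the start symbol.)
In T → , C: C is at the end, add FOLLOW(T)

The FOLLOW sets referred to above (computed the same way, to a fixed point):
  FOLLOW(T) = { $, ',', '/' }

Taking the union: FOLLOW(C) = { $, ',', '/' }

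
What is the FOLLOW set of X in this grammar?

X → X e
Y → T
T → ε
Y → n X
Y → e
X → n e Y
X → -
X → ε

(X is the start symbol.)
X is the start symbol, so $ ∈ FOLLOW(X).
In X → X e: X is followed by e, add FIRST(e) \ {ε} = { 'e' }
In Y → n X: X is at the end, add FOLLOW(Y)

The FOLLOW sets referred to above (computed the same way, to a fixed point):
  FOLLOW(Y) = { $, 'e' }

Taking the union: FOLLOW(X) = { $, 'e' }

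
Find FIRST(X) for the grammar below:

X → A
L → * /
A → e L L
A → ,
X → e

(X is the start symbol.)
{ ',', 'e' }

To compute FIRST(X), examine every production with X on the left-hand side, reading each right-hand side left to right until a non-nullable symbol is reached.

FIRST sets of the other non-terminals involved (by the same procedure, iterated to a fixed point):
  FIRST(A) = { ',', 'e' }

From X → A:
  - A is a non-terminal: add FIRST(A) \ {ε} = { ',', 'e' }
    A is not nullable, so stop
From X → e:
  - e is a terminal: add 'e' and stop

Collecting: FIRST(X) = { ',', 'e' }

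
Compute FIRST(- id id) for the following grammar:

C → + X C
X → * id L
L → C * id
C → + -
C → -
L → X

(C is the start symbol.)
To compute FIRST(- id id), process the symbols left to right:
Symbol - is a terminal. Add '-' and stop.
FIRST(- id id) = { '-' }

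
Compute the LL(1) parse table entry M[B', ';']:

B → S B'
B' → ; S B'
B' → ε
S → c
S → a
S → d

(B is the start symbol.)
B' → ; S B'

To find M[B', ';'], we find productions for B' where ';' is in the predict set (PREDICT(N → α) = (FIRST(α) \ {ε}) ∪ (FOLLOW(N) if α ⇒* ε)).

Relevant sets:
  FOLLOW(B') = { $ }

B' → ; S B': PREDICT = { ';' }
  ';' is in predict set, so this production goes in M[B', ';']
B' → ε: PREDICT = { $ }

M[B', ';'] = B' → ; S B'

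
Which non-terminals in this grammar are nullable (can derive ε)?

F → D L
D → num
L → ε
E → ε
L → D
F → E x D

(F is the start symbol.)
ε-productions: L → ε, E → ε
So L, E are immediately nullable.
No further non-terminal can be added: every production for the remaining non-terminals contains a terminal or a non-nullable non-terminal.
Nullable = { 'E', 'L' }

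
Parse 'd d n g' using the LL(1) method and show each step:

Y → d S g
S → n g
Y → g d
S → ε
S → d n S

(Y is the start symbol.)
LL(1) parsing maintains a stack (initially the start symbol over $) and the input. At each step: if the stack top is a terminal, match it against the current input token; if it is a non-terminal N, replace it with the RHS of M[N, lookahead] (the unique production whose predict set contains the lookahead).

Stack is shown with the top on the left.

Stack      Input      Action
----------------------------
Y $        d d n g $  output Y → d S g
d S g $    d d n g $  match 'd'
S g $      d n g $    output S → d n S
d n S g $  d n g $    match 'd'
n S g $    n g $      match 'n'
S g $      g $        output S → ε
g $        g $        match 'g'
$          $          accept

The string is accepted.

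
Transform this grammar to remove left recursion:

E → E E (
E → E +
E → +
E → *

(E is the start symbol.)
E is directly left-recursive. The standard transformation for
  A → A α₁ | ... | A α_m | β₁ | ... | β_n
is
  A  → β₁ A' | ... | β_n A'
  A' → α₁ A' | ... | α_m A' | ε

E → + becomes E → + E'
E → * becomes E → * E'
E → E E ( becomes E' → E ( E'
E → E + becomes E' → + E'
Add E' → ε

Resulting grammar:
E → + E'
E → * E'
E' → E ( E'
E' → + E'
E' → ε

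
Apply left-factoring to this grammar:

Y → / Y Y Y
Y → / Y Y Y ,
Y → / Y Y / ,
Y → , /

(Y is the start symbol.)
Y → / Y Y Y'
Y' → Y Y''
Y'' → ε
Y'' → ,
Y' → / ,
Y → , /

Left-factoring transforms A → αβ₁ | αβ₂ into A → αA' and A' → β₁ | β₂
(α is the longest common prefix among the alternatives). Repeat until
no nonterminal has two alternatives with a common prefix.

Round 1: Y has alternatives sharing prefix '/ Y Y'. Introduce Y': Y → / Y Y Y'
  Add: Y' → Y
  Add: Y' → Y ,
  Add: Y' → / ,

Round 2: Y' has alternatives sharing prefix 'Y'. Introduce Y'': Y' → Y Y''
  Add: Y'' → ε
  Add: Y'' → ,

No remaining common prefixes — done.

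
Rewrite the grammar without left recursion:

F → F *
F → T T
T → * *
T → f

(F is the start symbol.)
F → T T F'
F' → * F'
F' → ε
T → * *
T → f

F is directly left-recursive. The standard transformation for
  A → A α₁ | ... | A α_m | β₁ | ... | β_n
is
  A  → β₁ A' | ... | β_n A'
  A' → α₁ A' | ... | α_m A' | ε

F → T T becomes F → T T F'
F → F * becomes F' → * F'
Add F' → ε

Productions for other non-terminals are unchanged:
  T → * *
  T → f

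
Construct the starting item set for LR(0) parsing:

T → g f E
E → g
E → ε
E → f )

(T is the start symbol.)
First, augment the grammar with T' → T
I₀ = CLOSURE({ [T' → . T] }):
  [T' → . T] has the dot before T: add [T → . g f E]
No further items can be added.

I₀ = { [T → . g f E], [T' → . T] }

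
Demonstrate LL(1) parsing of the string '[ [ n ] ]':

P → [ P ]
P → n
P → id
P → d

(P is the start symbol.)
LL(1) parsing maintains a stack (initially the start symbol over $) and the input. At each step: if the stack top is a terminal, match it against the current input token; if it is a non-terminal N, replace it with the RHS of M[N, lookahead] (the unique production whose predict set contains the lookahead).

Stack is shown with the top on the left.

Stack      Input        Action
------------------------------
P $        [ [ n ] ] $  output P → [ P ]
[ P ] $    [ [ n ] ] $  match '['
P ] $      [ n ] ] $    output P → [ P ]
[ P ] ] $  [ n ] ] $    match '['
P ] ] $    n ] ] $      output P → n
n ] ] $    n ] ] $      match 'n'
] ] $      ] ] $        match ']'
] $        ] $          match ']'
$          $            accept

The string is accepted.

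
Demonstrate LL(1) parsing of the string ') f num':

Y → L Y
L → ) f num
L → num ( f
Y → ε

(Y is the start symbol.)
LL(1) parsing maintains a stack (initially the start symbol over $) and the input. At each step: if the stack top is a terminal, match it against the current input token; if it is a non-terminal N, replace it with the RHS of M[N, lookahead] (the unique production whose predict set contains the lookahead).

Stack is shown with the top on the left.

Stack        Input      Action
------------------------------
Y $          ) f num $  output Y → L Y
L Y $        ) f num $  output L → ) f num
) f num Y $  ) f num $  match ')'
f num Y $    f num $    match 'f'
num Y $      num $      match 'num'
Y $          $          output Y → ε
$            $          accept

The string is accepted.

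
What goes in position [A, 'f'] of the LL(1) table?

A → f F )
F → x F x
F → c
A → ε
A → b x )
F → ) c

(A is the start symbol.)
To find M[A, 'f'], we find productions for A where 'f' is in the predict set (PREDICT(N → α) = (FIRST(α) \ {ε}) ∪ (FOLLOW(N) if α ⇒* ε)).

Relevant sets:
  FOLLOW(A) = { $ }

A → f F ): PREDICT = { 'f' }
  'f' is in predict set, so this production goes in M[A, 'f']
A → ε: PREDICT = { $ }
A → b x ): PREDICT = { 'b' }

M[A, 'f'] = A → f F )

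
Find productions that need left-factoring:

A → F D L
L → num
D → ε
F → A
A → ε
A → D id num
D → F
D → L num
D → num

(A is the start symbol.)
No, left-factoring is not needed

Left-factoring is needed when two productions for the same non-terminal
share a common prefix on the right-hand side.

Productions for A:
  A → F D L
  A → ε
  A → D id num
Productions for D:
  D → ε
  D → F
  D → L num
  D → num

No common prefixes found.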